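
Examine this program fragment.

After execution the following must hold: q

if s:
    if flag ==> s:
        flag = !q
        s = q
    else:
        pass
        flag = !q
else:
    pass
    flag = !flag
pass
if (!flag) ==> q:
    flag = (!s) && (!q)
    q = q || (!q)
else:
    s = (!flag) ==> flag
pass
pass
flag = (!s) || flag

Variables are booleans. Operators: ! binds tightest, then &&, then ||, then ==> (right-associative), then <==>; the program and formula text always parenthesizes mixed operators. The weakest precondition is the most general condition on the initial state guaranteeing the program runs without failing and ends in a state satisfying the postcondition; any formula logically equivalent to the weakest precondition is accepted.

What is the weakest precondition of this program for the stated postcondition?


Working backward. After the program, q must hold.
Before flag := (!s) || flag: q
Before skip: q
Before skip: q
Then branch requires true; else branch requires q.
Before the if: (!((!flag) ==> q)) ==> q
Before skip: (!((!flag) ==> q)) ==> q
Then branch requires true; else branch requires (!(flag ==> q)) ==> q.
Before the if: (!s) ==> ((!(flag ==> q)) ==> q)
Answer: WP = (!s) ==> ((!(flag ==> q)) ==> q)


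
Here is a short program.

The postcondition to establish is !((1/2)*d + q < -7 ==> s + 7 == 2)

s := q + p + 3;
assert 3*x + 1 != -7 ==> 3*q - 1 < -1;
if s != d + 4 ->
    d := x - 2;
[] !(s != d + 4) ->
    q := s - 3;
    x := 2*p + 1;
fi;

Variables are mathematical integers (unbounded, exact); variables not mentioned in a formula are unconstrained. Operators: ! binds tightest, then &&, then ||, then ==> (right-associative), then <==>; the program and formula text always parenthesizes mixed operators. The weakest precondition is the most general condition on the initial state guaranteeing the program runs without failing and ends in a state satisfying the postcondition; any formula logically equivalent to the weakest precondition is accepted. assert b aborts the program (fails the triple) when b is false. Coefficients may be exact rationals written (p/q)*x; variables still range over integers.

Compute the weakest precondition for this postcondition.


Working backward. After the program, the postcondition !((1/2)*d + q < -7 ==> s + 7 == 2) must hold; in canonical form it is !((1/2)*d + q < -7 ==> s == -5).
Then branch requires !(q + (1/2)*x < -6 ==> s == -5); else branch requires !((1/2)*d + s < -4 ==> s == -5).
Before the if: (s != d + 4 ==> (!(q + (1/2)*x < -6 ==> s == -5))) && ((!(s != d + 4)) ==> (!((1/2)*d + s < -4 ==> s == -5)))
Before assert 3*x + 1 != -7 ==> 3*q - 1 < -1: (3*x != -8 ==> 3*q < 0) && (s != d + 4 ==> (!(q + (1/2)*x < -6 ==> s == -5))) && ((!(s != d + 4)) ==> (!((1/2)*d + s < -4 ==> s == -5)))
Before s := q + p + 3: (3*x != -8 ==> 3*q < 0) && (p + q != d + 1 ==> (!(q + (1/2)*x < -6 ==> p + q == -8))) && ((!(p + q != d + 1)) ==> (!((1/2)*d + p + q < -7 ==> p + q == -8)))
Answer: WP = (3*x != -8 ==> 3*q < 0) && (p + q != d + 1 ==> (!(q + (1/2)*x < -6 ==> p + q == -8))) && ((!(p + q != d + 1)) ==> (!((1/2)*d + p + q < -7 ==> p + q == -8)))


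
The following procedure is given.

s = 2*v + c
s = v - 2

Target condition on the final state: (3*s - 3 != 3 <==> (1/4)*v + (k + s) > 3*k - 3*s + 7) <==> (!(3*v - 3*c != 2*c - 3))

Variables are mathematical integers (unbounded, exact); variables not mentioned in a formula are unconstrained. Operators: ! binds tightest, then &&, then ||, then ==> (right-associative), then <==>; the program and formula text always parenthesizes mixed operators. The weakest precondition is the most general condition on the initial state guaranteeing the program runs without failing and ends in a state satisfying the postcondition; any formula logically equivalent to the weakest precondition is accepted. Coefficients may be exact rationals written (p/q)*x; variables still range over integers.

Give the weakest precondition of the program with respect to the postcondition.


Working backward. After the program, the postcondition (3*s - 3 != 3 <==> (1/4)*v + (k + s) > 3*k - 3*s + 7) <==> (!(3*v - 3*c != 2*c - 3)) must hold; in canonical form it is (3*s != 6 <==> 4*s + (1/4)*v > 2*k + 7) <==> (!(3*v != 5*c - 3)).
Before s := v - 2: (3*v != 12 <==> (17/4)*v > 2*k + 15) <==> (!(3*v != 5*c - 3))
Before s := 2*v + c: (3*v != 12 <==> (17/4)*v > 2*k + 15) <==> (!(3*v != 5*c - 3))
Answer: WP = (3*v != 12 <==> (17/4)*v > 2*k + 15) <==> (!(3*v != 5*c - 3))


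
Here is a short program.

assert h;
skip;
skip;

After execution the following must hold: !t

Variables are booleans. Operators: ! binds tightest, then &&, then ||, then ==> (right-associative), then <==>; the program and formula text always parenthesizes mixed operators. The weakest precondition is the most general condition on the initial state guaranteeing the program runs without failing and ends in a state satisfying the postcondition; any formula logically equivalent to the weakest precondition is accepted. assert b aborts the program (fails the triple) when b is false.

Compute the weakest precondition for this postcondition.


Working backward. After the program, !t must hold.
Before skip: !t
Before skip: !t
Before assert h: h && (!t)
Answer: WP = h && (!t)


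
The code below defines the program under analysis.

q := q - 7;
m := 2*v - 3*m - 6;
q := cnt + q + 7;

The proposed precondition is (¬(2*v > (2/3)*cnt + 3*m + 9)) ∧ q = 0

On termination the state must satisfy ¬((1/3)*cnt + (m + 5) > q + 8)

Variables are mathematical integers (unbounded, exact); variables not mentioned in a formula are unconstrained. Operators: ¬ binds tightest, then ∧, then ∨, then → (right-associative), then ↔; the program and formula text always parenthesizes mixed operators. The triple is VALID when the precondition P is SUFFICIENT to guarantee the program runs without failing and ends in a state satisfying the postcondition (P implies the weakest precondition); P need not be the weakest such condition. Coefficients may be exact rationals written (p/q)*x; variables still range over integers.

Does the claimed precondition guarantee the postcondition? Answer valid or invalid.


Working backward. After the program, the postcondition ¬((1/3)*cnt + (m + 5) > q + 8) must hold; in canonical form it is ¬((1/3)*cnt + m > q + 3).
Before q := cnt + q + 7: ¬(m > (2/3)*cnt + q + 10)
Before m := 2*v - 3*m - 6: ¬(2*v > (2/3)*cnt + 3*m + q + 16)
Before q := q - 7: ¬(2*v > (2/3)*cnt + 3*m + q + 9)
The weakest precondition is ¬(2*v > (2/3)*cnt + 3*m + q + 9).
Check whether (¬(2*v > (2/3)*cnt + 3*m + 9)) ∧ q = 0 implies it.
Every state satisfying the precondition satisfies the weakest precondition: the implication holds.
Answer: valid


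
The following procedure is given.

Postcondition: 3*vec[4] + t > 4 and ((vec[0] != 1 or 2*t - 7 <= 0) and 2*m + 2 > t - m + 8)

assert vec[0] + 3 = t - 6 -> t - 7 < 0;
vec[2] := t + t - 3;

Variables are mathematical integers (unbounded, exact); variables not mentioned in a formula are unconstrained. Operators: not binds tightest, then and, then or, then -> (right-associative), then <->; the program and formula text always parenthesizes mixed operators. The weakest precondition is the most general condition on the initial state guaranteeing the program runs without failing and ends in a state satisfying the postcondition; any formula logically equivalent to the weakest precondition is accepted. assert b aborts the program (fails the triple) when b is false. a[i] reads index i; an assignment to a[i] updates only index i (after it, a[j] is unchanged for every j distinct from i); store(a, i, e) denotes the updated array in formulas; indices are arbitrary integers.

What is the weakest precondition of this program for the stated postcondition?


Working backward. After the program, the postcondition 3*vec[4] + t > 4 and ((vec[0] != 1 or 2*t - 7 <= 0) and 2*m + 2 > t - m + 8) must hold; in canonical form it is 3*vec[4] + t > 4 and (vec[0] != 1 or 2*t <= 7) and 3*m > t + 6.
Before vec[2] := t + t - 3: 3*vec[4] + t > 4 and (vec[0] != 1 or 2*t <= 7) and 3*m > t + 6
Before assert vec[0] + 3 = t - 6 -> t - 7 < 0: (vec[0] = t - 9 -> t < 7) and 3*vec[4] + t > 4 and (vec[0] != 1 or 2*t <= 7) and 3*m > t + 6
Answer: WP = (vec[0] = t - 9 -> t < 7) and 3*vec[4] + t > 4 and (vec[0] != 1 or 2*t <= 7) and 3*m > t + 6


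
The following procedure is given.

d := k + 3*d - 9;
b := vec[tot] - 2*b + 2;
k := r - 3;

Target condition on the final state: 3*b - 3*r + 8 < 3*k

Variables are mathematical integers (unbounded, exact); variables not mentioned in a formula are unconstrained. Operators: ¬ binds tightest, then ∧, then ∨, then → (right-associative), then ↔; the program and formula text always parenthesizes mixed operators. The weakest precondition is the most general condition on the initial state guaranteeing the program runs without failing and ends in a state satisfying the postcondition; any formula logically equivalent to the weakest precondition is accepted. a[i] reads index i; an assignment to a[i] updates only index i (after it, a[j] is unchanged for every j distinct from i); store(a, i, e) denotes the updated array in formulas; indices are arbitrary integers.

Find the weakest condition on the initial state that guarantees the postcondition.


Working backward. After the program, the postcondition 3*b - 3*r + 8 < 3*k must hold; in canonical form it is 3*b < 3*k + 3*r - 8.
Before k := r - 3: 3*b < 6*r - 17
Before b := vec[tot] - 2*b + 2: 3*vec[tot] < 6*b + 6*r - 23
Before d := k + 3*d - 9: 3*vec[tot] < 6*b + 6*r - 23
Answer: WP = 3*vec[tot] < 6*b + 6*r - 23


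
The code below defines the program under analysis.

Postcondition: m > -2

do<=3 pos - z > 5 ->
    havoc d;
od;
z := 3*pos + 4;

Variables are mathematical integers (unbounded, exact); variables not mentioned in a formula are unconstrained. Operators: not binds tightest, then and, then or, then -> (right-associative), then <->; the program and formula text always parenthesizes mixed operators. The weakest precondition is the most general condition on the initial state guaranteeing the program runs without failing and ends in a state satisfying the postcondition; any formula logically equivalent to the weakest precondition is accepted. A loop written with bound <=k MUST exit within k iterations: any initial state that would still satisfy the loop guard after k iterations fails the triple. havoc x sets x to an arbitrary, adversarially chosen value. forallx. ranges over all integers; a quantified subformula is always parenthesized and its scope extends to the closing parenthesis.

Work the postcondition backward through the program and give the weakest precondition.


Working backward. After the program, m > -2 must hold.
Before z := 3*pos + 4: m > -2
Before the loop (bound <=3), unroll the exhaustion recursion (WP_0 = exit-now case; WP_j = one more guarded iteration, up to j = 3):
  WP_0: (not (pos > z + 5)) and m > -2
  WP_1: (pos > z + 5 -> ((not (pos > z + 5)) and m > -2)) and ((not (pos > z + 5)) -> m > -2)
  WP_2: (pos > z + 5 -> ((pos > z + 5 -> ((not (pos > z + 5)) and m > -2)) and ((not (pos > z + 5)) -> m > -2))) and ((not (pos > z + 5)) -> m > -2)
  WP_3: (pos > z + 5 -> ((pos > z + 5 -> ((pos > z + 5 -> ((not (pos > z + 5)) and m > -2)) and ((not (pos > z + 5)) -> m > -2))) and ((not (pos > z + 5)) -> m > -2))) and ((not (pos > z + 5)) -> m > -2)
So before the loop: (pos > z + 5 -> ((pos > z + 5 -> ((pos > z + 5 -> ((not (pos > z + 5)) and m > -2)) and ((not (pos > z + 5)) -> m > -2))) and ((not (pos > z + 5)) -> m > -2))) and ((not (pos > z + 5)) -> m > -2)
Answer: WP = (pos > z + 5 -> ((pos > z + 5 -> ((pos > z + 5 -> ((not (pos > z + 5)) and m > -2)) and ((not (pos > z + 5)) -> m > -2))) and ((not (pos > z + 5)) -> m > -2))) and ((not (pos > z + 5)) -> m > -2)


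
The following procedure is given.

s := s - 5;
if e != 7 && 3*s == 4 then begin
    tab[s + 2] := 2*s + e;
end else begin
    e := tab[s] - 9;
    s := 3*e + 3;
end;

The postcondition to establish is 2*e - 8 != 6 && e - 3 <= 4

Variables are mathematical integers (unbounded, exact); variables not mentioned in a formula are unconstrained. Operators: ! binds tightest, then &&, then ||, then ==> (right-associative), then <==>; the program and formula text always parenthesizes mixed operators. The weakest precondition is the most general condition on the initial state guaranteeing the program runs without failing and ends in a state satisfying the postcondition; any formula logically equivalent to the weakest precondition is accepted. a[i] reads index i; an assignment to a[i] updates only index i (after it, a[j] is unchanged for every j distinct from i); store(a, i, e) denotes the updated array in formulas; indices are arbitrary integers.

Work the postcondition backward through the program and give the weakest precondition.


Working backward. After the program, the postcondition 2*e - 8 != 6 && e - 3 <= 4 must hold; in canonical form it is 2*e != 14 && e <= 7.
Then branch requires 2*e != 14 && e <= 7; else branch requires 2*tab[s] != 32 && tab[s] <= 16.
Before the if: ((e != 7 && 3*s == 4) ==> (2*e != 14 && e <= 7)) && ((!(e != 7 && 3*s == 4)) ==> (2*tab[s] != 32 && tab[s] <= 16))
Before s := s - 5: ((e != 7 && 3*s == 19) ==> (2*e != 14 && e <= 7)) && ((!(e != 7 && 3*s == 19)) ==> (2*tab[s - 5] != 32 && tab[s - 5] <= 16))
Answer: WP = ((e != 7 && 3*s == 19) ==> (2*e != 14 && e <= 7)) && ((!(e != 7 && 3*s == 19)) ==> (2*tab[s - 5] != 32 && tab[s - 5] <= 16))


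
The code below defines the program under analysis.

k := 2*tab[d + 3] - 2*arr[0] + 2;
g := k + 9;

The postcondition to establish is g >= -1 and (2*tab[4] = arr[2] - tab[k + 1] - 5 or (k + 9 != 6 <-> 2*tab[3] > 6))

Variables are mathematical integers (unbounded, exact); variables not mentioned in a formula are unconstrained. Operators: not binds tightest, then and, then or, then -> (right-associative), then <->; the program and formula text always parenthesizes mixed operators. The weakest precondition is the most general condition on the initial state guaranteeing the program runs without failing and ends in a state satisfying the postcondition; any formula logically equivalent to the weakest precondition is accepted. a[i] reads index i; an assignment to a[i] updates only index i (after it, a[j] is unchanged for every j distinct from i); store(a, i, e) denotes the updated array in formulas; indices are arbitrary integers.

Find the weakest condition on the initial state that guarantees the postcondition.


Working backward. After the program, the postcondition g >= -1 and (2*tab[4] = arr[2] - tab[k + 1] - 5 or (k + 9 != 6 <-> 2*tab[3] > 6)) must hold; in canonical form it is g >= -1 and (tab[k + 1] + 2*tab[4] = arr[2] - 5 or (k != -3 <-> 2*tab[3] > 6)).
Before g := k + 9: k >= -10 and (tab[k + 1] + 2*tab[4] = arr[2] - 5 or (k != -3 <-> 2*tab[3] > 6))
Before k := 2*tab[d + 3] - 2*arr[0] + 2: 2*tab[d + 3] >= 2*arr[0] - 12 and (tab[-2*arr[0] + 2*tab[d + 3] + 3] + 2*tab[4] = arr[2] - 5 or (2*tab[d + 3] != 2*arr[0] - 5 <-> 2*tab[3] > 6))
Answer: WP = 2*tab[d + 3] >= 2*arr[0] - 12 and (tab[-2*arr[0] + 2*tab[d + 3] + 3] + 2*tab[4] = arr[2] - 5 or (2*tab[d + 3] != 2*arr[0] - 5 <-> 2*tab[3] > 6))


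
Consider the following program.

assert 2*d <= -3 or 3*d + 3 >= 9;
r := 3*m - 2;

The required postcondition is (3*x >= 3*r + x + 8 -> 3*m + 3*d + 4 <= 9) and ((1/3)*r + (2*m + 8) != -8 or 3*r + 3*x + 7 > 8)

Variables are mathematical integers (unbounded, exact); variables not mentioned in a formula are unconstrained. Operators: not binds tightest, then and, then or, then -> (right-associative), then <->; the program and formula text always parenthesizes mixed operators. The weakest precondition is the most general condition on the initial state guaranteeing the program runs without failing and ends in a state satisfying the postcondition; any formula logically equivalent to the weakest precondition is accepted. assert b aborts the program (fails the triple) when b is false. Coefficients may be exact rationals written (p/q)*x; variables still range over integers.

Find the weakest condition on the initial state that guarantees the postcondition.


Working backward. After the program, the postcondition (3*x >= 3*r + x + 8 -> 3*m + 3*d + 4 <= 9) and ((1/3)*r + (2*m + 8) != -8 or 3*r + 3*x + 7 > 8) must hold; in canonical form it is (2*x >= 3*r + 8 -> 3*d + 3*m <= 5) and (2*m + (1/3)*r != -16 or 3*r + 3*x > 1).
Before r := 3*m - 2: (2*x >= 9*m + 2 -> 3*d + 3*m <= 5) and (3*m != -46/3 or 9*m + 3*x > 7)
Before assert 2*d <= -3 or 3*d + 3 >= 9: (2*d <= -3 or 3*d >= 6) and (2*x >= 9*m + 2 -> 3*d + 3*m <= 5) and (3*m != -46/3 or 9*m + 3*x > 7)
Answer: WP = (2*d <= -3 or 3*d >= 6) and (2*x >= 9*m + 2 -> 3*d + 3*m <= 5) and (3*m != -46/3 or 9*m + 3*x > 7)


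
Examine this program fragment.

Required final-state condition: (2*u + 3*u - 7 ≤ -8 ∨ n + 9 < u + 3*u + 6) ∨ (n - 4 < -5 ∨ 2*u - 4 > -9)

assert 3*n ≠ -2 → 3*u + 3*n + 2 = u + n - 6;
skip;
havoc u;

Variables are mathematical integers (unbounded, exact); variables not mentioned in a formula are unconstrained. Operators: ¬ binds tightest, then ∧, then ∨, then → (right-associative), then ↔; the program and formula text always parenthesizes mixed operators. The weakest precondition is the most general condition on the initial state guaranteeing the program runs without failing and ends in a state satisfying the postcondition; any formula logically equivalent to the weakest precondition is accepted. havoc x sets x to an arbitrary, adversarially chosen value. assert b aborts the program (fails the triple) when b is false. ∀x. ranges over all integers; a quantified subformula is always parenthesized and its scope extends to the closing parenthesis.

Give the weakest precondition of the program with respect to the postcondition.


Working backward. After the program, the postcondition (2*u + 3*u - 7 ≤ -8 ∨ n + 9 < u + 3*u + 6) ∨ (n - 4 < -5 ∨ 2*u - 4 > -9) must hold; in canonical form it is 5*u ≤ -1 ∨ n < 4*u - 3 ∨ n < -1 ∨ 2*u > -5.
Before havoc u: ∀u_1. (5*u_1 ≤ -1 ∨ n < 4*u_1 - 3 ∨ n < -1 ∨ 2*u_1 > -5)
Before skip: ∀u_1. (5*u_1 ≤ -1 ∨ n < 4*u_1 - 3 ∨ n < -1 ∨ 2*u_1 > -5)
Before assert 3*n ≠ -2 → 3*u + 3*n + 2 = u + n - 6: (3*n ≠ -2 → 2*n + 2*u = -8) ∧ (∀u_1. (5*u_1 ≤ -1 ∨ n < 4*u_1 - 3 ∨ n < -1 ∨ 2*u_1 > -5))
Answer: WP = (3*n ≠ -2 → 2*n + 2*u = -8) ∧ (∀u_1. (5*u_1 ≤ -1 ∨ n < 4*u_1 - 3 ∨ n < -1 ∨ 2*u_1 > -5))


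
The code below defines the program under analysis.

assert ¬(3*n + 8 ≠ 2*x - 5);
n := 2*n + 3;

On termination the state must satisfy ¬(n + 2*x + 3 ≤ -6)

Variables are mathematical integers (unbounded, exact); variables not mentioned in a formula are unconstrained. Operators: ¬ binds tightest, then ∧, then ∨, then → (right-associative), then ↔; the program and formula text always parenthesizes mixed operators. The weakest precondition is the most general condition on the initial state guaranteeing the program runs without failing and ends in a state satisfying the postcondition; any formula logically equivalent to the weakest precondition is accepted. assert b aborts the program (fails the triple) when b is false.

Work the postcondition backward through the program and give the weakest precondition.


Working backward. After the program, the postcondition ¬(n + 2*x + 3 ≤ -6) must hold; in canonical form it is ¬(n + 2*x ≤ -9).
Before n := 2*n + 3: ¬(2*n + 2*x ≤ -12)
Before assert ¬(3*n + 8 ≠ 2*x - 5): (¬(3*n ≠ 2*x - 13)) ∧ (¬(2*n + 2*x ≤ -12))
Answer: WP = (¬(3*n ≠ 2*x - 13)) ∧ (¬(2*n + 2*x ≤ -12))


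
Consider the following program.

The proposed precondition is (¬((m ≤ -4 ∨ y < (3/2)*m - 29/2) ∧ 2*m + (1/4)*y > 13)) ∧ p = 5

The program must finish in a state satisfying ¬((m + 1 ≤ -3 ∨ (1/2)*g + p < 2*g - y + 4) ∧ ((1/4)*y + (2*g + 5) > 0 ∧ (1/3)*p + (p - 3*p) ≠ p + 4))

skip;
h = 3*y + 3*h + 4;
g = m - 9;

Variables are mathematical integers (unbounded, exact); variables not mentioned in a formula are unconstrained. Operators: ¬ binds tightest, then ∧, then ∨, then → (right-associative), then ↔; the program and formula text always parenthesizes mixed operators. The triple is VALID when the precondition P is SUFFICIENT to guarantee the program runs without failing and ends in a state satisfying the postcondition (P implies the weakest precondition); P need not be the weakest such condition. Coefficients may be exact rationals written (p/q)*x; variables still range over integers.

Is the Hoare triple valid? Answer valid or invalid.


Working backward. After the program, the postcondition ¬((m + 1 ≤ -3 ∨ (1/2)*g + p < 2*g - y + 4) ∧ ((1/4)*y + (2*g + 5) > 0 ∧ (1/3)*p + (p - 3*p) ≠ p + 4)) must hold; in canonical form it is ¬((m ≤ -4 ∨ p + y < (3/2)*g + 4) ∧ 2*g + (1/4)*y > -5 ∧ (8/3)*p ≠ -4).
Before g := m - 9: ¬((m ≤ -4 ∨ p + y < (3/2)*m - 19/2) ∧ 2*m + (1/4)*y > 13 ∧ (8/3)*p ≠ -4)
Before h := 3*y + 3*h + 4: ¬((m ≤ -4 ∨ p + y < (3/2)*m - 19/2) ∧ 2*m + (1/4)*y > 13 ∧ (8/3)*p ≠ -4)
Before skip: ¬((m ≤ -4 ∨ p + y < (3/2)*m - 19/2) ∧ 2*m + (1/4)*y > 13 ∧ (8/3)*p ≠ -4)
The weakest precondition is ¬((m ≤ -4 ∨ p + y < (3/2)*m - 19/2) ∧ 2*m + (1/4)*y > 13 ∧ (8/3)*p ≠ -4).
Check whether (¬((m ≤ -4 ∨ y < (3/2)*m - 29/2) ∧ 2*m + (1/4)*y > 13)) ∧ p = 5 implies it.
Every state satisfying the precondition satisfies the weakest precondition: the implication holds.
Answer: valid


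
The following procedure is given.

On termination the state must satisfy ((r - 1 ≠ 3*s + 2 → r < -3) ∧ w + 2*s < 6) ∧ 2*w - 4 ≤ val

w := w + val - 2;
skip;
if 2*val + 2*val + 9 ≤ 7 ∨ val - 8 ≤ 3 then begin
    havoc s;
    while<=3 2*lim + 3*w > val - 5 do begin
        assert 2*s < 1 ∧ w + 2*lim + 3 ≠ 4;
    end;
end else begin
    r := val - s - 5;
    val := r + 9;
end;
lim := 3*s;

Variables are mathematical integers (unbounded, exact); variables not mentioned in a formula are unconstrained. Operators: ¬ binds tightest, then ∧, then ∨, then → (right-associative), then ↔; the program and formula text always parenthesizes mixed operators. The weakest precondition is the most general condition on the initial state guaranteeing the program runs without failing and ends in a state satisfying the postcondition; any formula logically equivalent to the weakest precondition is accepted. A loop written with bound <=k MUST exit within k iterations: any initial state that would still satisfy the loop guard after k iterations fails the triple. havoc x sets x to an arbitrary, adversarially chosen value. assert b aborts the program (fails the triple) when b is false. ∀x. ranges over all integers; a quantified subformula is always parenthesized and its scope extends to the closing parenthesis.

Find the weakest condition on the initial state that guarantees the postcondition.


Working backward. After the program, the postcondition ((r - 1 ≠ 3*s + 2 → r < -3) ∧ w + 2*s < 6) ∧ 2*w - 4 ≤ val must hold; in canonical form it is (r ≠ 3*s + 3 → r < -3) ∧ 2*s + w < 6 ∧ 2*w ≤ val + 4.
Before lim := 3*s: (r ≠ 3*s + 3 → r < -3) ∧ 2*s + w < 6 ∧ 2*w ≤ val + 4
Then branch requires ∀s_1. ((2*lim + 3*w > val - 5 → (2*s_1 < 1 ∧ 2*lim + w ≠ 1 ∧ (2*lim + 3*w > val - 5 → (2*s_1 < 1 ∧ 2*lim + w ≠ 1 ∧ (2*lim + 3*w > val - 5 → (2*s_1 < 1 ∧ 2*lim + w ≠ 1 ∧ (¬(2*lim + 3*w > val - 5)) ∧ (r ≠ 3*s_1 + 3 → r < -3) ∧ 2*s_1 + w < 6 ∧ 2*w ≤ val + 4)) ∧ ((¬(2*lim + 3*w > val - 5)) → ((r ≠ 3*s_1 + 3 → r < -3) ∧ 2*s_1 + w < 6 ∧ 2*w ≤ val + 4)))) ∧ ((¬(2*lim + 3*w > val - 5)) → ((r ≠ 3*s_1 + 3 → r < -3) ∧ 2*s_1 + w < 6 ∧ 2*w ≤ val + 4)))) ∧ ((¬(2*lim + 3*w > val - 5)) → ((r ≠ 3*s_1 + 3 → r < -3) ∧ 2*s_1 + w < 6 ∧ 2*w ≤ val + 4))); else branch requires (val ≠ 4*s + 8 → val < s + 2) ∧ 2*s + w < 6 ∧ s + 2*w ≤ val + 8.
Before the if: ((4*val ≤ -2 ∨ val ≤ 11) → (∀s_1. ((2*lim + 3*w > val - 5 → (2*s_1 < 1 ∧ 2*lim + w ≠ 1 ∧ (2*lim + 3*w > val - 5 → (2*s_1 < 1 ∧ 2*lim + w ≠ 1 ∧ (2*lim + 3*w > val - 5 → (2*s_1 < 1 ∧ 2*lim + w ≠ 1 ∧ (¬(2*lim + 3*w > val - 5)) ∧ (r ≠ 3*s_1 + 3 → r < -3) ∧ 2*s_1 + w < 6 ∧ 2*w ≤ val + 4)) ∧ ((¬(2*lim + 3*w > val - 5)) → ((r ≠ 3*s_1 + 3 → r < -3) ∧ 2*s_1 + w < 6 ∧ 2*w ≤ val + 4)))) ∧ ((¬(2*lim + 3*w > val - 5)) → ((r ≠ 3*s_1 + 3 → r < -3) ∧ 2*s_1 + w < 6 ∧ 2*w ≤ val + 4)))) ∧ ((¬(2*lim + 3*w > val - 5)) → ((r ≠ 3*s_1 + 3 → r < -3) ∧ 2*s_1 + w < 6 ∧ 2*w ≤ val + 4))))) ∧ ((¬(4*val ≤ -2 ∨ val ≤ 11)) → ((val ≠ 4*s + 8 → val < s + 2) ∧ 2*s + w < 6 ∧ s + 2*w ≤ val + 8))
Before skip: ((4*val ≤ -2 ∨ val ≤ 11) → (∀s_1. ((2*lim + 3*w > val - 5 → (2*s_1 < 1 ∧ 2*lim + w ≠ 1 ∧ (2*lim + 3*w > val - 5 → (2*s_1 < 1 ∧ 2*lim + w ≠ 1 ∧ (2*lim + 3*w > val - 5 → (2*s_1 < 1 ∧ 2*lim + w ≠ 1 ∧ (¬(2*lim + 3*w > val - 5)) ∧ (r ≠ 3*s_1 + 3 → r < -3) ∧ 2*s_1 + w < 6 ∧ 2*w ≤ val + 4)) ∧ ((¬(2*lim + 3*w > val - 5)) → ((r ≠ 3*s_1 + 3 → r < -3) ∧ 2*s_1 + w < 6 ∧ 2*w ≤ val + 4)))) ∧ ((¬(2*lim + 3*w > val - 5)) → ((r ≠ 3*s_1 + 3 → r < -3) ∧ 2*s_1 + w < 6 ∧ 2*w ≤ val + 4)))) ∧ ((¬(2*lim + 3*w > val - 5)) → ((r ≠ 3*s_1 + 3 → r < -3) ∧ 2*s_1 + w < 6 ∧ 2*w ≤ val + 4))))) ∧ ((¬(4*val ≤ -2 ∨ val ≤ 11)) → ((val ≠ 4*s + 8 → val < s + 2) ∧ 2*s + w < 6 ∧ s + 2*w ≤ val + 8))
Before w := w + val - 2: ((4*val ≤ -2 ∨ val ≤ 11) → (∀s_1. ((2*lim + 2*val + 3*w > 1 → (2*s_1 < 1 ∧ 2*lim + val + w ≠ 3 ∧ (2*lim + 2*val + 3*w > 1 → (2*s_1 < 1 ∧ 2*lim + val + w ≠ 3 ∧ (2*lim + 2*val + 3*w > 1 → (2*s_1 < 1 ∧ 2*lim + val + w ≠ 3 ∧ (¬(2*lim + 2*val + 3*w > 1)) ∧ (r ≠ 3*s_1 + 3 → r < -3) ∧ 2*s_1 + val + w < 8 ∧ val + 2*w ≤ 8)) ∧ ((¬(2*lim + 2*val + 3*w > 1)) → ((r ≠ 3*s_1 + 3 → r < -3) ∧ 2*s_1 + val + w < 8 ∧ val + 2*w ≤ 8)))) ∧ ((¬(2*lim + 2*val + 3*w > 1)) → ((r ≠ 3*s_1 + 3 → r < -3) ∧ 2*s_1 + val + w < 8 ∧ val + 2*w ≤ 8)))) ∧ ((¬(2*lim + 2*val + 3*w > 1)) → ((r ≠ 3*s_1 + 3 → r < -3) ∧ 2*s_1 + val + w < 8 ∧ val + 2*w ≤ 8))))) ∧ ((¬(4*val ≤ -2 ∨ val ≤ 11)) → ((val ≠ 4*s + 8 → val < s + 2) ∧ 2*s + val + w < 8 ∧ s + val + 2*w ≤ 12))
Answer: WP = ((4*val ≤ -2 ∨ val ≤ 11) → (∀s_1. ((2*lim + 2*val + 3*w > 1 → (2*s_1 < 1 ∧ 2*lim + val + w ≠ 3 ∧ (2*lim + 2*val + 3*w > 1 → (2*s_1 < 1 ∧ 2*lim + val + w ≠ 3 ∧ (2*lim + 2*val + 3*w > 1 → (2*s_1 < 1 ∧ 2*lim + val + w ≠ 3 ∧ (¬(2*lim + 2*val + 3*w > 1)) ∧ (r ≠ 3*s_1 + 3 → r < -3) ∧ 2*s_1 + val + w < 8 ∧ val + 2*w ≤ 8)) ∧ ((¬(2*lim + 2*val + 3*w > 1)) → ((r ≠ 3*s_1 + 3 → r < -3) ∧ 2*s_1 + val + w < 8 ∧ val + 2*w ≤ 8)))) ∧ ((¬(2*lim + 2*val + 3*w > 1)) → ((r ≠ 3*s_1 + 3 → r < -3) ∧ 2*s_1 + val + w < 8 ∧ val + 2*w ≤ 8)))) ∧ ((¬(2*lim + 2*val + 3*w > 1)) → ((r ≠ 3*s_1 + 3 → r < -3) ∧ 2*s_1 + val + w < 8 ∧ val + 2*w ≤ 8))))) ∧ ((¬(4*val ≤ -2 ∨ val ≤ 11)) → ((val ≠ 4*s + 8 → val < s + 2) ∧ 2*s + val + w < 8 ∧ s + val + 2*w ≤ 12))


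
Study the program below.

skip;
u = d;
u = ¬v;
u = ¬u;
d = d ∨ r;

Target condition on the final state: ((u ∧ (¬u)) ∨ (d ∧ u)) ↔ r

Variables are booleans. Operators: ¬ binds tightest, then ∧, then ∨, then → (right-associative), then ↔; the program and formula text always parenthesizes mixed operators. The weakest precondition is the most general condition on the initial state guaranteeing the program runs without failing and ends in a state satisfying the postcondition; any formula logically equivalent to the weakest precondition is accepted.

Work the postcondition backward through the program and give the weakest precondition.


Working backward. After the program, the postcondition ((u ∧ (¬u)) ∨ (d ∧ u)) ↔ r must hold; in canonical form it is (d ∧ u) ↔ r.
Before d := d ∨ r: ((d ∨ r) ∧ u) ↔ r
Before u := ¬u: ((d ∨ r) ∧ (¬u)) ↔ r
Before u := ¬v: ((d ∨ r) ∧ v) ↔ r
Before u := d: ((d ∨ r) ∧ v) ↔ r
Before skip: ((d ∨ r) ∧ v) ↔ r
Answer: WP = ((d ∨ r) ∧ v) ↔ r


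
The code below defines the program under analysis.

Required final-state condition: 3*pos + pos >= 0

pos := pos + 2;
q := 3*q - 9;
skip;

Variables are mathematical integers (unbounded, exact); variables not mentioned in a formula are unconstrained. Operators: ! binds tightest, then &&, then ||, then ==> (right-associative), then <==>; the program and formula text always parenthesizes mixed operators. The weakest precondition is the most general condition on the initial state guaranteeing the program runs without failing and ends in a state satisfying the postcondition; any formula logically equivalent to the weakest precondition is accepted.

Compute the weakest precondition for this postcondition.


Working backward. After the program, the postcondition 3*pos + pos >= 0 must hold; in canonical form it is 4*pos >= 0.
Before skip: 4*pos >= 0
Before q := 3*q - 9: 4*pos >= 0
Before pos := pos + 2: 4*pos >= -8
Answer: WP = 4*pos >= -8


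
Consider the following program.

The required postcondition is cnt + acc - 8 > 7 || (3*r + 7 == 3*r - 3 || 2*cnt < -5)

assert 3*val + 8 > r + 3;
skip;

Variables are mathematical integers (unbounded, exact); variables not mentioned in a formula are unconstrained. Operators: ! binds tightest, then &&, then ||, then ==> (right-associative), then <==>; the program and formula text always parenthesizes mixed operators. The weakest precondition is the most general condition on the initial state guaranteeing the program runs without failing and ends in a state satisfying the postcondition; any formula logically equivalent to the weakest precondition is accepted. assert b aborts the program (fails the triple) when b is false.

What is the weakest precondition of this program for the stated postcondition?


Working backward. After the program, the postcondition cnt + acc - 8 > 7 || (3*r + 7 == 3*r - 3 || 2*cnt < -5) must hold; in canonical form it is acc + cnt > 15 || 2*cnt < -5.
Before skip: acc + cnt > 15 || 2*cnt < -5
Before assert 3*val + 8 > r + 3: 3*val > r - 5 && (acc + cnt > 15 || 2*cnt < -5)
Answer: WP = 3*val > r - 5 && (acc + cnt > 15 || 2*cnt < -5)


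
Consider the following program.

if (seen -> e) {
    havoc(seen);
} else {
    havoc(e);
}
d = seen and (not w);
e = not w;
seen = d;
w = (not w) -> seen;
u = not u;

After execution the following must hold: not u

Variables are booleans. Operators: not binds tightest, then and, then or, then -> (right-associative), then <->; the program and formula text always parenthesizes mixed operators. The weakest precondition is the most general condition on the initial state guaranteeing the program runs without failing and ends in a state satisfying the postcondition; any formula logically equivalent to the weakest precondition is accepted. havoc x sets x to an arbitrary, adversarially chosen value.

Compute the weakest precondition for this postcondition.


Working backward. After the program, not u must hold.
Before u := not u: u
Before w := (not w) -> seen: u
Before seen := d: u
Before e := not w: u
Before d := seen and (not w): u
Then branch requires u; else branch requires u.
Before the if: ((seen -> e) -> u) and ((not (seen -> e)) -> u)
Answer: WP = ((seen -> e) -> u) and ((not (seen -> e)) -> u)


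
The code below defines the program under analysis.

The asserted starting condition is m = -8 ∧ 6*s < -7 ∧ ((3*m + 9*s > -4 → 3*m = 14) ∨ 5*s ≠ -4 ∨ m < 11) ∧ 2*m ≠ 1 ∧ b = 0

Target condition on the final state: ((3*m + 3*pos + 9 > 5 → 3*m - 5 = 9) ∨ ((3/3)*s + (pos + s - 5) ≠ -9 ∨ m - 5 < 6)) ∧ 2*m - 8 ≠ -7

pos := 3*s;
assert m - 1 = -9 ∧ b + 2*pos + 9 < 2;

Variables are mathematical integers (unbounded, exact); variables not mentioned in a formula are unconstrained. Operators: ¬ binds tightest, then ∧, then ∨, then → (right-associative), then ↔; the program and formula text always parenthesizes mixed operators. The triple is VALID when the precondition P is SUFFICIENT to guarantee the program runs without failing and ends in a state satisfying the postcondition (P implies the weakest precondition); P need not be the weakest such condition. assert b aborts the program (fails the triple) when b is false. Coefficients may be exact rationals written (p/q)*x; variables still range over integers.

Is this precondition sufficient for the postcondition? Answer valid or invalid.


Working backward. After the program, the postcondition ((3*m + 3*pos + 9 > 5 → 3*m - 5 = 9) ∨ ((3/3)*s + (pos + s - 5) ≠ -9 ∨ m - 5 < 6)) ∧ 2*m - 8 ≠ -7 must hold; in canonical form it is ((3*m + 3*pos > -4 → 3*m = 14) ∨ pos + 2*s ≠ -4 ∨ m < 11) ∧ 2*m ≠ 1.
Before assert m - 1 = -9 ∧ b + 2*pos + 9 < 2: m = -8 ∧ b + 2*pos < -7 ∧ ((3*m + 3*pos > -4 → 3*m = 14) ∨ pos + 2*s ≠ -4 ∨ m < 11) ∧ 2*m ≠ 1
Before pos := 3*s: m = -8 ∧ b + 6*s < -7 ∧ ((3*m + 9*s > -4 → 3*m = 14) ∨ 5*s ≠ -4 ∨ m < 11) ∧ 2*m ≠ 1
The weakest precondition is m = -8 ∧ b + 6*s < -7 ∧ ((3*m + 9*s > -4 → 3*m = 14) ∨ 5*s ≠ -4 ∨ m < 11) ∧ 2*m ≠ 1.
Check whether m = -8 ∧ 6*s < -7 ∧ ((3*m + 9*s > -4 → 3*m = 14) ∨ 5*s ≠ -4 ∨ m < 11) ∧ 2*m ≠ 1 ∧ b = 0 implies it.
Every state satisfying the precondition satisfies the weakest precondition: the implication holds.
Answer: valid


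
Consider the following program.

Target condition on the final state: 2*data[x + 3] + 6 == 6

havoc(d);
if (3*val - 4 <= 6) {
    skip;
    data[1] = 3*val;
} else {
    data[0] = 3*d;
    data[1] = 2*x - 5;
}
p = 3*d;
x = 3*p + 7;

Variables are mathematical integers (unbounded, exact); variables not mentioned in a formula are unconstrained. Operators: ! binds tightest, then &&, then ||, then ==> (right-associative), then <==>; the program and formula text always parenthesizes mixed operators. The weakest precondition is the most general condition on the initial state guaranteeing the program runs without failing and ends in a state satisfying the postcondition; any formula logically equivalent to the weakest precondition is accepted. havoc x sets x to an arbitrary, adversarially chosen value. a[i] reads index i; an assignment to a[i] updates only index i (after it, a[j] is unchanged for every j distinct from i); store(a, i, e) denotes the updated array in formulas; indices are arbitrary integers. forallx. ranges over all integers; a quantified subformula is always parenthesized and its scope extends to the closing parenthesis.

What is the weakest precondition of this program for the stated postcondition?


Working backward. After the program, the postcondition 2*data[x + 3] + 6 == 6 must hold; in canonical form it is 2*data[x + 3] == 0.
Before x := 3*p + 7: 2*data[3*p + 10] == 0
Before p := 3*d: 2*data[9*d + 10] == 0
Then branch requires 2*store(data, 1, 3*val)[9*d + 10] == 0; else branch requires 2*store(store(data, 0, 3*d), 1, 2*x - 5)[9*d + 10] == 0.
Before the if: (3*val <= 10 ==> 2*store(data, 1, 3*val)[9*d + 10] == 0) && ((!(3*val <= 10)) ==> 2*store(store(data, 0, 3*d), 1, 2*x - 5)[9*d + 10] == 0)
Before havoc d: forall d_1. ((3*val <= 10 ==> 2*store(data, 1, 3*val)[9*d_1 + 10] == 0) && ((!(3*val <= 10)) ==> 2*store(store(data, 0, 3*d_1), 1, 2*x - 5)[9*d_1 + 10] == 0))
Answer: WP = forall d_1. ((3*val <= 10 ==> 2*store(data, 1, 3*val)[9*d_1 + 10] == 0) && ((!(3*val <= 10)) ==> 2*store(store(data, 0, 3*d_1), 1, 2*x - 5)[9*d_1 + 10] == 0))


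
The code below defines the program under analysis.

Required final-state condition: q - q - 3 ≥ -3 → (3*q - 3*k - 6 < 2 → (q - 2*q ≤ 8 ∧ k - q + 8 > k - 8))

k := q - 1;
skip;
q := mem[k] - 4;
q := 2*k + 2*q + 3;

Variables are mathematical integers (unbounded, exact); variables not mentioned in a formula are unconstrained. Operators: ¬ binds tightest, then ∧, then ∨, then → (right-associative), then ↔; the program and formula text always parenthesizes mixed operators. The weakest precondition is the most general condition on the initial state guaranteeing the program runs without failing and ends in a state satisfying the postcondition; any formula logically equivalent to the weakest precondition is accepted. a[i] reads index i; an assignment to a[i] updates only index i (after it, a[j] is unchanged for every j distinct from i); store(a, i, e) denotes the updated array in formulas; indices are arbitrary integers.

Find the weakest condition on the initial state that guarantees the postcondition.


Working backward. After the program, the postcondition q - q - 3 ≥ -3 → (3*q - 3*k - 6 < 2 → (q - 2*q ≤ 8 ∧ k - q + 8 > k - 8)) must hold; in canonical form it is 3*q < 3*k + 8 → (q ≥ -8 ∧ q < 16).
Before q := 2*k + 2*q + 3: 3*k + 6*q < -1 → (2*k + 2*q ≥ -11 ∧ 2*k + 2*q < 13)
Before q := mem[k] - 4: 6*mem[k] + 3*k < 23 → (2*mem[k] + 2*k ≥ -3 ∧ 2*mem[k] + 2*k < 21)
Before skip: 6*mem[k] + 3*k < 23 → (2*mem[k] + 2*k ≥ -3 ∧ 2*mem[k] + 2*k < 21)
Before k := q - 1: 6*mem[q - 1] + 3*q < 26 → (2*mem[q - 1] + 2*q ≥ -1 ∧ 2*mem[q - 1] + 2*q < 23)
Answer: WP = 6*mem[q - 1] + 3*q < 26 → (2*mem[q - 1] + 2*q ≥ -1 ∧ 2*mem[q - 1] + 2*q < 23)


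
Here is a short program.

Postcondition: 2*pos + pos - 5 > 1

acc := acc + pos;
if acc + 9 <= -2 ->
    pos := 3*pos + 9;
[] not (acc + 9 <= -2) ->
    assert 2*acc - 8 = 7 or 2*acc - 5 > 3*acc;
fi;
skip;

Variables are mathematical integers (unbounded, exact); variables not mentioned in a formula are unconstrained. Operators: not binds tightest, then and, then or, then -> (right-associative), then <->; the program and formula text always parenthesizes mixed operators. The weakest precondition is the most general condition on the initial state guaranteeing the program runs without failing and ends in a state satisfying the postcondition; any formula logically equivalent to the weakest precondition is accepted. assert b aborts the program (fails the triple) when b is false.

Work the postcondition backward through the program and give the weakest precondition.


Working backward. After the program, the postcondition 2*pos + pos - 5 > 1 must hold; in canonical form it is 3*pos > 6.
Before skip: 3*pos > 6
Then branch requires 9*pos > -21; else branch requires (2*acc = 15 or acc < -5) and 3*pos > 6.
Before the if: (acc <= -11 -> 9*pos > -21) and ((not (acc <= -11)) -> ((2*acc = 15 or acc < -5) and 3*pos > 6))
Before acc := acc + pos: (acc + pos <= -11 -> 9*pos > -21) and ((not (acc + pos <= -11)) -> ((2*acc + 2*pos = 15 or acc + pos < -5) and 3*pos > 6))
Answer: WP = (acc + pos <= -11 -> 9*pos > -21) and ((not (acc + pos <= -11)) -> ((2*acc + 2*pos = 15 or acc + pos < -5) and 3*pos > 6))


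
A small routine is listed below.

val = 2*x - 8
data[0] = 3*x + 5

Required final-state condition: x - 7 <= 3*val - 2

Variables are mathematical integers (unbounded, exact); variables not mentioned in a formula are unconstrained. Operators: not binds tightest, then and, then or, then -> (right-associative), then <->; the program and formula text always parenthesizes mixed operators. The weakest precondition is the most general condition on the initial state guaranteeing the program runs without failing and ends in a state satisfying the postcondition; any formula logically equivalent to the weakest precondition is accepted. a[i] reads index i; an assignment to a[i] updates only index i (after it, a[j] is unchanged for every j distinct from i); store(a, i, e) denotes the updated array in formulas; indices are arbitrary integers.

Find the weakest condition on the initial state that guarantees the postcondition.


Working backward. After the program, the postcondition x - 7 <= 3*val - 2 must hold; in canonical form it is x <= 3*val + 5.
Before data[0] := 3*x + 5: x <= 3*val + 5
Before val := 2*x - 8: 5*x >= 19
Answer: WP = 5*x >= 19


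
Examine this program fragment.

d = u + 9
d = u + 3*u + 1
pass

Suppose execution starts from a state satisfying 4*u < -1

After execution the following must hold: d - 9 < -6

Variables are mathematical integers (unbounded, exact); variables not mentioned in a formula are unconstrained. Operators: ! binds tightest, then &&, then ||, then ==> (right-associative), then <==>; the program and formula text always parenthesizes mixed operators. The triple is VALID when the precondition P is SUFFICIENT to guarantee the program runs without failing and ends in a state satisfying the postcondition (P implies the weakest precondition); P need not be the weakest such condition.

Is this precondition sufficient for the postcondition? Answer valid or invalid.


Working backward. After the program, the postcondition d - 9 < -6 must hold; in canonical form it is d < 3.
Before skip: d < 3
Before d := u + 3*u + 1: 4*u < 2
Before d := u + 9: 4*u < 2
The weakest precondition is 4*u < 2.
Check whether 4*u < -1 implies it.
Every state satisfying the precondition satisfies the weakest precondition: the implication holds.
Answer: valid
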